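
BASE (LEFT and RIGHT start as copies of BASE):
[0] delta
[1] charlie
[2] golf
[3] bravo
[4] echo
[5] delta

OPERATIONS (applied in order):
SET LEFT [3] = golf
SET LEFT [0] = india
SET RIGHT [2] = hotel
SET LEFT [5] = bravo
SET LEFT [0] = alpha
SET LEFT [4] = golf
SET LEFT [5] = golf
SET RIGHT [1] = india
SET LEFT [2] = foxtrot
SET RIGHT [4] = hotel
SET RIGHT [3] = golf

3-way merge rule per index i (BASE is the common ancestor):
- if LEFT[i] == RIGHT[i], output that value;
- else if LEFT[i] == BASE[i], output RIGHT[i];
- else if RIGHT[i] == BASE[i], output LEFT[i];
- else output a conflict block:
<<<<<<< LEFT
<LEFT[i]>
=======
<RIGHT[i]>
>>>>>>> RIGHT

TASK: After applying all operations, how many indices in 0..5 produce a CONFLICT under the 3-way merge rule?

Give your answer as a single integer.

Final LEFT:  [alpha, charlie, foxtrot, golf, golf, golf]
Final RIGHT: [delta, india, hotel, golf, hotel, delta]
i=0: L=alpha, R=delta=BASE -> take LEFT -> alpha
i=1: L=charlie=BASE, R=india -> take RIGHT -> india
i=2: BASE=golf L=foxtrot R=hotel all differ -> CONFLICT
i=3: L=golf R=golf -> agree -> golf
i=4: BASE=echo L=golf R=hotel all differ -> CONFLICT
i=5: L=golf, R=delta=BASE -> take LEFT -> golf
Conflict count: 2

Answer: 2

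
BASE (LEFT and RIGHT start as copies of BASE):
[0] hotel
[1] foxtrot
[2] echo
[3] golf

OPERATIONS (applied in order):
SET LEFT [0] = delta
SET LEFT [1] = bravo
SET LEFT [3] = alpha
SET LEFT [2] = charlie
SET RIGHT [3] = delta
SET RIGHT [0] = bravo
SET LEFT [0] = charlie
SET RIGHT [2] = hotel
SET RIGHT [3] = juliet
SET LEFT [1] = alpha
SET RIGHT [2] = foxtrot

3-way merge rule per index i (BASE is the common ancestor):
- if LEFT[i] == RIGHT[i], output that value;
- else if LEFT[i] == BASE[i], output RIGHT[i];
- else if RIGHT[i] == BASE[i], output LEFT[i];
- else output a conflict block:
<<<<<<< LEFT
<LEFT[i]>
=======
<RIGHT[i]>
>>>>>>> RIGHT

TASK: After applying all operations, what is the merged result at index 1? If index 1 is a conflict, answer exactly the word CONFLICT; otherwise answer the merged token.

Answer: alpha

Derivation:
Final LEFT:  [charlie, alpha, charlie, alpha]
Final RIGHT: [bravo, foxtrot, foxtrot, juliet]
i=0: BASE=hotel L=charlie R=bravo all differ -> CONFLICT
i=1: L=alpha, R=foxtrot=BASE -> take LEFT -> alpha
i=2: BASE=echo L=charlie R=foxtrot all differ -> CONFLICT
i=3: BASE=golf L=alpha R=juliet all differ -> CONFLICT
Index 1 -> alpha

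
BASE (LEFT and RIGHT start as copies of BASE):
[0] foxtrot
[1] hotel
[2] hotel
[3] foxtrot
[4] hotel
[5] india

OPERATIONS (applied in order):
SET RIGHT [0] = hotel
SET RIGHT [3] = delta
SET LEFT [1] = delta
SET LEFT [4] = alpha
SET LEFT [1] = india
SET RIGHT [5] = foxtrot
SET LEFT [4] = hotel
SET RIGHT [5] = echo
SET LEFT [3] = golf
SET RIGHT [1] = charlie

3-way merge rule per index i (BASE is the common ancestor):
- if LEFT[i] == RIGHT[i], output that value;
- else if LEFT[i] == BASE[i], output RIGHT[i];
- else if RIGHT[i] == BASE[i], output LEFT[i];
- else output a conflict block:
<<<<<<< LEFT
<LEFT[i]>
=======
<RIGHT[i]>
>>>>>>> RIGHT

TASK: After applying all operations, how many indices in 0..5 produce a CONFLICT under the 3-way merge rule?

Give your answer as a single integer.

Answer: 2

Derivation:
Final LEFT:  [foxtrot, india, hotel, golf, hotel, india]
Final RIGHT: [hotel, charlie, hotel, delta, hotel, echo]
i=0: L=foxtrot=BASE, R=hotel -> take RIGHT -> hotel
i=1: BASE=hotel L=india R=charlie all differ -> CONFLICT
i=2: L=hotel R=hotel -> agree -> hotel
i=3: BASE=foxtrot L=golf R=delta all differ -> CONFLICT
i=4: L=hotel R=hotel -> agree -> hotel
i=5: L=india=BASE, R=echo -> take RIGHT -> echo
Conflict count: 2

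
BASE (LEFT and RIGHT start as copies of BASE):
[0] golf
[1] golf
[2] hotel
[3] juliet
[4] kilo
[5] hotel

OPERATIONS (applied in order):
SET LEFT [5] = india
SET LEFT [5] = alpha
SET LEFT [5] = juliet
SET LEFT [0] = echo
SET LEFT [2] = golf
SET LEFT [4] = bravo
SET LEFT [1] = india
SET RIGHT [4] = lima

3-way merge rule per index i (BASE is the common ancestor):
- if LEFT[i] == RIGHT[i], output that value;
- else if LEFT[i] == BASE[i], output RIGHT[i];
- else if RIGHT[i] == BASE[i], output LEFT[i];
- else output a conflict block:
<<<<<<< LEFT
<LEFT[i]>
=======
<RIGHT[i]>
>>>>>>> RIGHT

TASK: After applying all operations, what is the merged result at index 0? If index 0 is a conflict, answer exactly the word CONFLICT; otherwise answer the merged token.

Final LEFT:  [echo, india, golf, juliet, bravo, juliet]
Final RIGHT: [golf, golf, hotel, juliet, lima, hotel]
i=0: L=echo, R=golf=BASE -> take LEFT -> echo
i=1: L=india, R=golf=BASE -> take LEFT -> india
i=2: L=golf, R=hotel=BASE -> take LEFT -> golf
i=3: L=juliet R=juliet -> agree -> juliet
i=4: BASE=kilo L=bravo R=lima all differ -> CONFLICT
i=5: L=juliet, R=hotel=BASE -> take LEFT -> juliet
Index 0 -> echo

Answer: echo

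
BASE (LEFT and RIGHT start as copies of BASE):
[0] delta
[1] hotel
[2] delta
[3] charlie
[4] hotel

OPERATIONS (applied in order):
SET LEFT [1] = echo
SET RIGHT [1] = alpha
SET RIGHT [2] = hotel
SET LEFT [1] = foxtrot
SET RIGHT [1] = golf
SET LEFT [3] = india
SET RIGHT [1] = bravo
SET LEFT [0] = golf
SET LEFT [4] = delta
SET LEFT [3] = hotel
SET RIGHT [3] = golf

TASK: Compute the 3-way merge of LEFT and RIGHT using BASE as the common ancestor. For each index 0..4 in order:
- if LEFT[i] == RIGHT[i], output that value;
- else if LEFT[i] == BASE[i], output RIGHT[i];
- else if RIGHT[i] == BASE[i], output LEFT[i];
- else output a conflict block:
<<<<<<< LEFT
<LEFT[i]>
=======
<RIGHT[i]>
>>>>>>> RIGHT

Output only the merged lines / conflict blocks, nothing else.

Answer: golf
<<<<<<< LEFT
foxtrot
=======
bravo
>>>>>>> RIGHT
hotel
<<<<<<< LEFT
hotel
=======
golf
>>>>>>> RIGHT
delta

Derivation:
Final LEFT:  [golf, foxtrot, delta, hotel, delta]
Final RIGHT: [delta, bravo, hotel, golf, hotel]
i=0: L=golf, R=delta=BASE -> take LEFT -> golf
i=1: BASE=hotel L=foxtrot R=bravo all differ -> CONFLICT
i=2: L=delta=BASE, R=hotel -> take RIGHT -> hotel
i=3: BASE=charlie L=hotel R=golf all differ -> CONFLICT
i=4: L=delta, R=hotel=BASE -> take LEFT -> delta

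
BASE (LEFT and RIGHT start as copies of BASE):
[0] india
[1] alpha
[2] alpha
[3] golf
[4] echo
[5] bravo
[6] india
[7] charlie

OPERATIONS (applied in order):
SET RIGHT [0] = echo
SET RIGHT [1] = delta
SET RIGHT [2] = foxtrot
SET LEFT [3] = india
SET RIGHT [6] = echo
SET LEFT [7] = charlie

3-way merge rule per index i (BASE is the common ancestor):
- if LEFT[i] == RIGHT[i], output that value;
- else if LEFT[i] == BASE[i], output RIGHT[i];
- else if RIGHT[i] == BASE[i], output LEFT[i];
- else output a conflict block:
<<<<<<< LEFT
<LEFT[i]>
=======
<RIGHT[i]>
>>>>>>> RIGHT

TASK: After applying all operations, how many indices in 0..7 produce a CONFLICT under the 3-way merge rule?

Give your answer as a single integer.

Answer: 0

Derivation:
Final LEFT:  [india, alpha, alpha, india, echo, bravo, india, charlie]
Final RIGHT: [echo, delta, foxtrot, golf, echo, bravo, echo, charlie]
i=0: L=india=BASE, R=echo -> take RIGHT -> echo
i=1: L=alpha=BASE, R=delta -> take RIGHT -> delta
i=2: L=alpha=BASE, R=foxtrot -> take RIGHT -> foxtrot
i=3: L=india, R=golf=BASE -> take LEFT -> india
i=4: L=echo R=echo -> agree -> echo
i=5: L=bravo R=bravo -> agree -> bravo
i=6: L=india=BASE, R=echo -> take RIGHT -> echo
i=7: L=charlie R=charlie -> agree -> charlie
Conflict count: 0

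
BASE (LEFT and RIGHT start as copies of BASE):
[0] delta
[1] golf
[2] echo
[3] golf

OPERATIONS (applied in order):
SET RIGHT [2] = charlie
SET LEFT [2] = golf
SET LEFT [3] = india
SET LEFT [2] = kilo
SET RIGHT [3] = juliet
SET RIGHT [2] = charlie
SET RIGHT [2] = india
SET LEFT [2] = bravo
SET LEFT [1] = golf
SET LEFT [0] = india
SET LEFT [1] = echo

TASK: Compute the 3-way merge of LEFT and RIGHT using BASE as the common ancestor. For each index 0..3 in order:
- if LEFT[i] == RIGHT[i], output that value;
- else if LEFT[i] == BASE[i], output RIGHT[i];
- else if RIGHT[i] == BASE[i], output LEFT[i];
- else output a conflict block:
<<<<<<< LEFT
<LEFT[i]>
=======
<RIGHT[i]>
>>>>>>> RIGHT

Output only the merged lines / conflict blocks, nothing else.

Final LEFT:  [india, echo, bravo, india]
Final RIGHT: [delta, golf, india, juliet]
i=0: L=india, R=delta=BASE -> take LEFT -> india
i=1: L=echo, R=golf=BASE -> take LEFT -> echo
i=2: BASE=echo L=bravo R=india all differ -> CONFLICT
i=3: BASE=golf L=india R=juliet all differ -> CONFLICT

Answer: india
echo
<<<<<<< LEFT
bravo
=======
india
>>>>>>> RIGHT
<<<<<<< LEFT
india
=======
juliet
>>>>>>> RIGHT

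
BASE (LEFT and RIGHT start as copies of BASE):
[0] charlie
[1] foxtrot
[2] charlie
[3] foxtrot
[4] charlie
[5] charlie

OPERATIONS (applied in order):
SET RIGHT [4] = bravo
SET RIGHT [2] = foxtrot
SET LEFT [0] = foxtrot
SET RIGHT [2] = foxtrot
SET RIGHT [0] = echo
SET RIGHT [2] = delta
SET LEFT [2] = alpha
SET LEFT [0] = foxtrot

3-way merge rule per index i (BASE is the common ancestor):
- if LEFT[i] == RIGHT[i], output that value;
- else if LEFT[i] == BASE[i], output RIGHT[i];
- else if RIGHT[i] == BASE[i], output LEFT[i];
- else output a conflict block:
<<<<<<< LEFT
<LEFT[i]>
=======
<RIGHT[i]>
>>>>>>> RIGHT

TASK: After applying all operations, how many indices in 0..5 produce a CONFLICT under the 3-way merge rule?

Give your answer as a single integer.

Answer: 2

Derivation:
Final LEFT:  [foxtrot, foxtrot, alpha, foxtrot, charlie, charlie]
Final RIGHT: [echo, foxtrot, delta, foxtrot, bravo, charlie]
i=0: BASE=charlie L=foxtrot R=echo all differ -> CONFLICT
i=1: L=foxtrot R=foxtrot -> agree -> foxtrot
i=2: BASE=charlie L=alpha R=delta all differ -> CONFLICT
i=3: L=foxtrot R=foxtrot -> agree -> foxtrot
i=4: L=charlie=BASE, R=bravo -> take RIGHT -> bravo
i=5: L=charlie R=charlie -> agree -> charlie
Conflict count: 2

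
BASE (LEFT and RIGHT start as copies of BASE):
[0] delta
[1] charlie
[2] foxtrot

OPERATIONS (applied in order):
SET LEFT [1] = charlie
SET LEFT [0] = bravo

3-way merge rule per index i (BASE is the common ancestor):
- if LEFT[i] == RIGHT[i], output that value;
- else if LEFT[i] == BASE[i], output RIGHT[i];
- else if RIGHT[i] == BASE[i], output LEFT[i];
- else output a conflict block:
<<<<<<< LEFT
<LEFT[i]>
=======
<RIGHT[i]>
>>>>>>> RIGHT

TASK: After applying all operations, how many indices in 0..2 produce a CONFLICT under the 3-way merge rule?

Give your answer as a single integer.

Final LEFT:  [bravo, charlie, foxtrot]
Final RIGHT: [delta, charlie, foxtrot]
i=0: L=bravo, R=delta=BASE -> take LEFT -> bravo
i=1: L=charlie R=charlie -> agree -> charlie
i=2: L=foxtrot R=foxtrot -> agree -> foxtrot
Conflict count: 0

Answer: 0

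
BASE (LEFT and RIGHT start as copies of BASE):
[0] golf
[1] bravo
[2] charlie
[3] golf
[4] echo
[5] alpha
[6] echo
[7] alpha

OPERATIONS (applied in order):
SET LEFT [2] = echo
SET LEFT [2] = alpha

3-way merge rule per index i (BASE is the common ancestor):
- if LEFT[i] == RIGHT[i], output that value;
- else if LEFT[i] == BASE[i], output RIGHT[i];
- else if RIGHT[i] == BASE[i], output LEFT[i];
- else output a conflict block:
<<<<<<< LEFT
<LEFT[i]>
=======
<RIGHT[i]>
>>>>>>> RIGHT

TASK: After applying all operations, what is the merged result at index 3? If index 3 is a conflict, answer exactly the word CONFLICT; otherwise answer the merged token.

Answer: golf

Derivation:
Final LEFT:  [golf, bravo, alpha, golf, echo, alpha, echo, alpha]
Final RIGHT: [golf, bravo, charlie, golf, echo, alpha, echo, alpha]
i=0: L=golf R=golf -> agree -> golf
i=1: L=bravo R=bravo -> agree -> bravo
i=2: L=alpha, R=charlie=BASE -> take LEFT -> alpha
i=3: L=golf R=golf -> agree -> golf
i=4: L=echo R=echo -> agree -> echo
i=5: L=alpha R=alpha -> agree -> alpha
i=6: L=echo R=echo -> agree -> echo
i=7: L=alpha R=alpha -> agree -> alpha
Index 3 -> golf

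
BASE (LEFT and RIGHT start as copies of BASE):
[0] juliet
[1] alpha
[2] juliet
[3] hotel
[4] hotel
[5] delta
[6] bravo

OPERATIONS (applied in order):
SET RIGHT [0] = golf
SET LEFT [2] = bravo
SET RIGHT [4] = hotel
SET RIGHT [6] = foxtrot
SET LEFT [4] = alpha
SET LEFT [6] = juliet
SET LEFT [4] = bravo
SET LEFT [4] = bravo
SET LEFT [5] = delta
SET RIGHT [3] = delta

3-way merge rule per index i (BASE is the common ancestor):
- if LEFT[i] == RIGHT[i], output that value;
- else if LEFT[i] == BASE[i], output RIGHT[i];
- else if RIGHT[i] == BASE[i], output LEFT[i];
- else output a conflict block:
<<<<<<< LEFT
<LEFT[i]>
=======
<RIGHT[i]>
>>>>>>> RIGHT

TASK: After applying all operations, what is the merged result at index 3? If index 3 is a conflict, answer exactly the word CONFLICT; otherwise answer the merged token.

Answer: delta

Derivation:
Final LEFT:  [juliet, alpha, bravo, hotel, bravo, delta, juliet]
Final RIGHT: [golf, alpha, juliet, delta, hotel, delta, foxtrot]
i=0: L=juliet=BASE, R=golf -> take RIGHT -> golf
i=1: L=alpha R=alpha -> agree -> alpha
i=2: L=bravo, R=juliet=BASE -> take LEFT -> bravo
i=3: L=hotel=BASE, R=delta -> take RIGHT -> delta
i=4: L=bravo, R=hotel=BASE -> take LEFT -> bravo
i=5: L=delta R=delta -> agree -> delta
i=6: BASE=bravo L=juliet R=foxtrot all differ -> CONFLICT
Index 3 -> delta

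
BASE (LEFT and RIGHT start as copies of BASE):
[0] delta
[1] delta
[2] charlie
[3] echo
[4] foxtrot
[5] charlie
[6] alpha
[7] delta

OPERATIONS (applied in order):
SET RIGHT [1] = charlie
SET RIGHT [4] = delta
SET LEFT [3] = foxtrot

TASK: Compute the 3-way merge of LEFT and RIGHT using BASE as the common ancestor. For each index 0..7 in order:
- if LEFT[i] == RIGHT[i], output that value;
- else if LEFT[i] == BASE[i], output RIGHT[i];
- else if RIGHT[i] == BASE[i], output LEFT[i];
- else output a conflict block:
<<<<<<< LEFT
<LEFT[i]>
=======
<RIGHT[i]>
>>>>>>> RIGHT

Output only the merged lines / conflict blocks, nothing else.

Final LEFT:  [delta, delta, charlie, foxtrot, foxtrot, charlie, alpha, delta]
Final RIGHT: [delta, charlie, charlie, echo, delta, charlie, alpha, delta]
i=0: L=delta R=delta -> agree -> delta
i=1: L=delta=BASE, R=charlie -> take RIGHT -> charlie
i=2: L=charlie R=charlie -> agree -> charlie
i=3: L=foxtrot, R=echo=BASE -> take LEFT -> foxtrot
i=4: L=foxtrot=BASE, R=delta -> take RIGHT -> delta
i=5: L=charlie R=charlie -> agree -> charlie
i=6: L=alpha R=alpha -> agree -> alpha
i=7: L=delta R=delta -> agree -> delta

Answer: delta
charlie
charlie
foxtrot
delta
charlie
alpha
delta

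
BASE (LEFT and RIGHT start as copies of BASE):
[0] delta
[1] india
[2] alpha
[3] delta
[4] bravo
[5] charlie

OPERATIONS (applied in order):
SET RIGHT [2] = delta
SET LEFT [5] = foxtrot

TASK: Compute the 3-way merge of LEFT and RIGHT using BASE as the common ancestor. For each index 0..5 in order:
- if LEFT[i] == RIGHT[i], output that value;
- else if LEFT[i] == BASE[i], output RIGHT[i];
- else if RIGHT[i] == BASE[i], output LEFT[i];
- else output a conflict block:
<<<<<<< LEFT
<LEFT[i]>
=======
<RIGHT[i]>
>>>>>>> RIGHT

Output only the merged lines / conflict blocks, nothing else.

Final LEFT:  [delta, india, alpha, delta, bravo, foxtrot]
Final RIGHT: [delta, india, delta, delta, bravo, charlie]
i=0: L=delta R=delta -> agree -> delta
i=1: L=india R=india -> agree -> india
i=2: L=alpha=BASE, R=delta -> take RIGHT -> delta
i=3: L=delta R=delta -> agree -> delta
i=4: L=bravo R=bravo -> agree -> bravo
i=5: L=foxtrot, R=charlie=BASE -> take LEFT -> foxtrot

Answer: delta
india
delta
delta
bravo
foxtrot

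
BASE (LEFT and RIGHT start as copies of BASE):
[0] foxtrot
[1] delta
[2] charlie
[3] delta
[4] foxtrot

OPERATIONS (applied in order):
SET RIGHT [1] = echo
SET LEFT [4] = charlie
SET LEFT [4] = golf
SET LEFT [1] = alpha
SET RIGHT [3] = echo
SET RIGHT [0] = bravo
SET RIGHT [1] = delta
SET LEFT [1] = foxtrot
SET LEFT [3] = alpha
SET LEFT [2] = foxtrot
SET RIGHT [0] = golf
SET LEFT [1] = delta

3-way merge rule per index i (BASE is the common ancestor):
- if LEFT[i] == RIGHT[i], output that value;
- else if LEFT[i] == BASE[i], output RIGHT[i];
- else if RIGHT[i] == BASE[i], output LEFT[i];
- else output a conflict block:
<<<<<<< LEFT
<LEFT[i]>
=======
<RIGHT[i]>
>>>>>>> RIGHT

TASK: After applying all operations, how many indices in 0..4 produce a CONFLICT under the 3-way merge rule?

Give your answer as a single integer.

Final LEFT:  [foxtrot, delta, foxtrot, alpha, golf]
Final RIGHT: [golf, delta, charlie, echo, foxtrot]
i=0: L=foxtrot=BASE, R=golf -> take RIGHT -> golf
i=1: L=delta R=delta -> agree -> delta
i=2: L=foxtrot, R=charlie=BASE -> take LEFT -> foxtrot
i=3: BASE=delta L=alpha R=echo all differ -> CONFLICT
i=4: L=golf, R=foxtrot=BASE -> take LEFT -> golf
Conflict count: 1

Answer: 1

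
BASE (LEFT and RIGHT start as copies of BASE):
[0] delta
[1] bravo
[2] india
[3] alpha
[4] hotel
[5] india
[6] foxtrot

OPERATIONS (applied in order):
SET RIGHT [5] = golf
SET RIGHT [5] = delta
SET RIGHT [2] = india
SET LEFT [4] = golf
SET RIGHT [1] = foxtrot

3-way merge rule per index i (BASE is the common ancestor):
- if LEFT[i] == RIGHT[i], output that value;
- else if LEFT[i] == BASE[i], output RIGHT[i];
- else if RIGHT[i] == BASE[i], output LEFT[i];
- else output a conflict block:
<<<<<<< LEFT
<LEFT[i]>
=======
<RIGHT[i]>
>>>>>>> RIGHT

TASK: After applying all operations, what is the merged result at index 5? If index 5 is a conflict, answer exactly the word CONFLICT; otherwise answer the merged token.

Final LEFT:  [delta, bravo, india, alpha, golf, india, foxtrot]
Final RIGHT: [delta, foxtrot, india, alpha, hotel, delta, foxtrot]
i=0: L=delta R=delta -> agree -> delta
i=1: L=bravo=BASE, R=foxtrot -> take RIGHT -> foxtrot
i=2: L=india R=india -> agree -> india
i=3: L=alpha R=alpha -> agree -> alpha
i=4: L=golf, R=hotel=BASE -> take LEFT -> golf
i=5: L=india=BASE, R=delta -> take RIGHT -> delta
i=6: L=foxtrot R=foxtrot -> agree -> foxtrot
Index 5 -> delta

Answer: delta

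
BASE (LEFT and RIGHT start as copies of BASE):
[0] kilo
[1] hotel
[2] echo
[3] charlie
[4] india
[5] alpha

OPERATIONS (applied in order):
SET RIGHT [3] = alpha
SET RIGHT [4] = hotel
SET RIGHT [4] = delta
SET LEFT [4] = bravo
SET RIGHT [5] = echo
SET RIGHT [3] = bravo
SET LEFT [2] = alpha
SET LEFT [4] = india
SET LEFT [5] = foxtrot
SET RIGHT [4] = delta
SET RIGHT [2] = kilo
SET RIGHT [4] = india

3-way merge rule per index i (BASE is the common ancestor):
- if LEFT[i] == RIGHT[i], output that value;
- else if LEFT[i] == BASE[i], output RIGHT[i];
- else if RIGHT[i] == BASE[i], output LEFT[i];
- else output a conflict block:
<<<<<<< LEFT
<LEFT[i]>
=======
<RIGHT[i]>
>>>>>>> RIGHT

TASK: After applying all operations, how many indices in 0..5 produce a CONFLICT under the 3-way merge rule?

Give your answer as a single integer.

Answer: 2

Derivation:
Final LEFT:  [kilo, hotel, alpha, charlie, india, foxtrot]
Final RIGHT: [kilo, hotel, kilo, bravo, india, echo]
i=0: L=kilo R=kilo -> agree -> kilo
i=1: L=hotel R=hotel -> agree -> hotel
i=2: BASE=echo L=alpha R=kilo all differ -> CONFLICT
i=3: L=charlie=BASE, R=bravo -> take RIGHT -> bravo
i=4: L=india R=india -> agree -> india
i=5: BASE=alpha L=foxtrot R=echo all differ -> CONFLICT
Conflict count: 2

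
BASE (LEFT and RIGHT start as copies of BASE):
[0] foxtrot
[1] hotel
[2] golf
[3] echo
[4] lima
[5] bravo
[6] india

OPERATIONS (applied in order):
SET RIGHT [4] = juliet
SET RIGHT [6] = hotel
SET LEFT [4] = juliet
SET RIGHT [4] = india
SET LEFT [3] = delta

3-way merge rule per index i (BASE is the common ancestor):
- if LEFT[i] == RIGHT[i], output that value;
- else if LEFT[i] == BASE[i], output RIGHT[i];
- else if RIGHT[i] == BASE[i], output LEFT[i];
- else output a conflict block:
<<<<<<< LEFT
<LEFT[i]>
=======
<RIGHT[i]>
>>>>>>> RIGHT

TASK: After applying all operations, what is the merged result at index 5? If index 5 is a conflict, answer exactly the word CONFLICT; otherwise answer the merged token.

Answer: bravo

Derivation:
Final LEFT:  [foxtrot, hotel, golf, delta, juliet, bravo, india]
Final RIGHT: [foxtrot, hotel, golf, echo, india, bravo, hotel]
i=0: L=foxtrot R=foxtrot -> agree -> foxtrot
i=1: L=hotel R=hotel -> agree -> hotel
i=2: L=golf R=golf -> agree -> golf
i=3: L=delta, R=echo=BASE -> take LEFT -> delta
i=4: BASE=lima L=juliet R=india all differ -> CONFLICT
i=5: L=bravo R=bravo -> agree -> bravo
i=6: L=india=BASE, R=hotel -> take RIGHT -> hotel
Index 5 -> bravo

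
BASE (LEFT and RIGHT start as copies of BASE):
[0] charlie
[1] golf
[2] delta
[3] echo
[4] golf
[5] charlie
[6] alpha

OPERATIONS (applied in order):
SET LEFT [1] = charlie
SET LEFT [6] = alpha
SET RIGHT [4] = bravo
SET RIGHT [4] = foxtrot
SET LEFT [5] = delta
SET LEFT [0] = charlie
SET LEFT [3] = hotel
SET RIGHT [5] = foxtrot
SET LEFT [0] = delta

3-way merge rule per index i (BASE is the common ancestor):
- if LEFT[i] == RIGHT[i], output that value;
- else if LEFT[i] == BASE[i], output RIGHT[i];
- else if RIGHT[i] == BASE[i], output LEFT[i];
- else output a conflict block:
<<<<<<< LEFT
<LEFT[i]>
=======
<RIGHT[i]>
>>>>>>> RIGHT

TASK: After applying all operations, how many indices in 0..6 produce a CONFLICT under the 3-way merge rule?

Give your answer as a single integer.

Final LEFT:  [delta, charlie, delta, hotel, golf, delta, alpha]
Final RIGHT: [charlie, golf, delta, echo, foxtrot, foxtrot, alpha]
i=0: L=delta, R=charlie=BASE -> take LEFT -> delta
i=1: L=charlie, R=golf=BASE -> take LEFT -> charlie
i=2: L=delta R=delta -> agree -> delta
i=3: L=hotel, R=echo=BASE -> take LEFT -> hotel
i=4: L=golf=BASE, R=foxtrot -> take RIGHT -> foxtrot
i=5: BASE=charlie L=delta R=foxtrot all differ -> CONFLICT
i=6: L=alpha R=alpha -> agree -> alpha
Conflict count: 1

Answer: 1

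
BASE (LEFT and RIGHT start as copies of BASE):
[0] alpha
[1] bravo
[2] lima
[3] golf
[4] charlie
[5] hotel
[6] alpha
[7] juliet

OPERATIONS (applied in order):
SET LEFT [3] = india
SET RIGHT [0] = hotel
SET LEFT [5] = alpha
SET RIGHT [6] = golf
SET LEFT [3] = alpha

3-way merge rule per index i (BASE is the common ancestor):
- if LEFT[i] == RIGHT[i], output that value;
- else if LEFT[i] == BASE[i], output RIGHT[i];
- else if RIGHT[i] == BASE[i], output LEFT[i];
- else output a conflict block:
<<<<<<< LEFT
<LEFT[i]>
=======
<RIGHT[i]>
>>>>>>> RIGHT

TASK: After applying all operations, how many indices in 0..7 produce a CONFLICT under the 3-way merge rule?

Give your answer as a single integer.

Final LEFT:  [alpha, bravo, lima, alpha, charlie, alpha, alpha, juliet]
Final RIGHT: [hotel, bravo, lima, golf, charlie, hotel, golf, juliet]
i=0: L=alpha=BASE, R=hotel -> take RIGHT -> hotel
i=1: L=bravo R=bravo -> agree -> bravo
i=2: L=lima R=lima -> agree -> lima
i=3: L=alpha, R=golf=BASE -> take LEFT -> alpha
i=4: L=charlie R=charlie -> agree -> charlie
i=5: L=alpha, R=hotel=BASE -> take LEFT -> alpha
i=6: L=alpha=BASE, R=golf -> take RIGHT -> golf
i=7: L=juliet R=juliet -> agree -> juliet
Conflict count: 0

Answer: 0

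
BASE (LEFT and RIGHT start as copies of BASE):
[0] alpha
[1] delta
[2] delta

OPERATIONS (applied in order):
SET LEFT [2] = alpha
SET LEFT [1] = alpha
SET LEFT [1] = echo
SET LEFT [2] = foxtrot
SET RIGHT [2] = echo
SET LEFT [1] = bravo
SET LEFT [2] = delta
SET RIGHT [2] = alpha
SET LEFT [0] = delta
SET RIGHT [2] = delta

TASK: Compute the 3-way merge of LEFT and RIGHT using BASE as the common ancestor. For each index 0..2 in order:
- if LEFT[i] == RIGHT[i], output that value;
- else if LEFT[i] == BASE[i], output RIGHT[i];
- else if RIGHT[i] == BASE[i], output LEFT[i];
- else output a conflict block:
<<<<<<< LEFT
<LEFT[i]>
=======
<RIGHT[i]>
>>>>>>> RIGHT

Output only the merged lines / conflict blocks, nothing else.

Answer: delta
bravo
delta

Derivation:
Final LEFT:  [delta, bravo, delta]
Final RIGHT: [alpha, delta, delta]
i=0: L=delta, R=alpha=BASE -> take LEFT -> delta
i=1: L=bravo, R=delta=BASE -> take LEFT -> bravo
i=2: L=delta R=delta -> agree -> delta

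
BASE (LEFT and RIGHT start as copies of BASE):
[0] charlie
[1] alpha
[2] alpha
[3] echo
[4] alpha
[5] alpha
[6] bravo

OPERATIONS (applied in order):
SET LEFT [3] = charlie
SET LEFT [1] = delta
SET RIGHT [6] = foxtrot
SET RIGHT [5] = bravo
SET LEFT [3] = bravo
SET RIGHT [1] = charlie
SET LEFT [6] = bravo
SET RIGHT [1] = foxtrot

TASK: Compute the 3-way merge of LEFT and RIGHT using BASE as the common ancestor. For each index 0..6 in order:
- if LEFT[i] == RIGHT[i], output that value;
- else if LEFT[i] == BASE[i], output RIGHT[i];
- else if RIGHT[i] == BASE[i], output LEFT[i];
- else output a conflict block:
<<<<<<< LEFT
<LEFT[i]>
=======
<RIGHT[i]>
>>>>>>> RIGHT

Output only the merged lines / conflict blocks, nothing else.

Final LEFT:  [charlie, delta, alpha, bravo, alpha, alpha, bravo]
Final RIGHT: [charlie, foxtrot, alpha, echo, alpha, bravo, foxtrot]
i=0: L=charlie R=charlie -> agree -> charlie
i=1: BASE=alpha L=delta R=foxtrot all differ -> CONFLICT
i=2: L=alpha R=alpha -> agree -> alpha
i=3: L=bravo, R=echo=BASE -> take LEFT -> bravo
i=4: L=alpha R=alpha -> agree -> alpha
i=5: L=alpha=BASE, R=bravo -> take RIGHT -> bravo
i=6: L=bravo=BASE, R=foxtrot -> take RIGHT -> foxtrot

Answer: charlie
<<<<<<< LEFT
delta
=======
foxtrot
>>>>>>> RIGHT
alpha
bravo
alpha
bravo
foxtrot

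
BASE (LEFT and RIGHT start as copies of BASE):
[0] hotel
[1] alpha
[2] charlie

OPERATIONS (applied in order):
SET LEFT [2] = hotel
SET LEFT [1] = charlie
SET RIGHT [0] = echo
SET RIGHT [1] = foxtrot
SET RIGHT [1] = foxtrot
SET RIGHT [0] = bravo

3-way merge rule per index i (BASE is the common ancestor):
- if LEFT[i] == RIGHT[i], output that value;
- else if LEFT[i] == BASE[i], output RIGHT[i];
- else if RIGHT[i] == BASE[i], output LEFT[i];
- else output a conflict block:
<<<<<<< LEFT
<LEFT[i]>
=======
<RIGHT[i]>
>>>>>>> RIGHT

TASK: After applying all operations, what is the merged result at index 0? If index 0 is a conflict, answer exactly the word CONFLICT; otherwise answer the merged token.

Answer: bravo

Derivation:
Final LEFT:  [hotel, charlie, hotel]
Final RIGHT: [bravo, foxtrot, charlie]
i=0: L=hotel=BASE, R=bravo -> take RIGHT -> bravo
i=1: BASE=alpha L=charlie R=foxtrot all differ -> CONFLICT
i=2: L=hotel, R=charlie=BASE -> take LEFT -> hotel
Index 0 -> bravo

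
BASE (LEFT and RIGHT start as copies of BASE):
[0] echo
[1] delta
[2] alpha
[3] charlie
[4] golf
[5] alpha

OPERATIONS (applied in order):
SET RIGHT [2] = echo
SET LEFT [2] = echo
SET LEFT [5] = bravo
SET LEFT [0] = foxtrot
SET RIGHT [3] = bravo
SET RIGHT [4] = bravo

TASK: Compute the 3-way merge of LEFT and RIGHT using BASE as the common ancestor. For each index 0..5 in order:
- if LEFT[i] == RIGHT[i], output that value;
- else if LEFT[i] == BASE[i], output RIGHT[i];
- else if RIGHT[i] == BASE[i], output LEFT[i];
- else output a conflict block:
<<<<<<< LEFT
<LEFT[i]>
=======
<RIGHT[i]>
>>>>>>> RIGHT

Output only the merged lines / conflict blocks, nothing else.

Answer: foxtrot
delta
echo
bravo
bravo
bravo

Derivation:
Final LEFT:  [foxtrot, delta, echo, charlie, golf, bravo]
Final RIGHT: [echo, delta, echo, bravo, bravo, alpha]
i=0: L=foxtrot, R=echo=BASE -> take LEFT -> foxtrot
i=1: L=delta R=delta -> agree -> delta
i=2: L=echo R=echo -> agree -> echo
i=3: L=charlie=BASE, R=bravo -> take RIGHT -> bravo
i=4: L=golf=BASE, R=bravo -> take RIGHT -> bravo
i=5: L=bravo, R=alpha=BASE -> take LEFT -> bravo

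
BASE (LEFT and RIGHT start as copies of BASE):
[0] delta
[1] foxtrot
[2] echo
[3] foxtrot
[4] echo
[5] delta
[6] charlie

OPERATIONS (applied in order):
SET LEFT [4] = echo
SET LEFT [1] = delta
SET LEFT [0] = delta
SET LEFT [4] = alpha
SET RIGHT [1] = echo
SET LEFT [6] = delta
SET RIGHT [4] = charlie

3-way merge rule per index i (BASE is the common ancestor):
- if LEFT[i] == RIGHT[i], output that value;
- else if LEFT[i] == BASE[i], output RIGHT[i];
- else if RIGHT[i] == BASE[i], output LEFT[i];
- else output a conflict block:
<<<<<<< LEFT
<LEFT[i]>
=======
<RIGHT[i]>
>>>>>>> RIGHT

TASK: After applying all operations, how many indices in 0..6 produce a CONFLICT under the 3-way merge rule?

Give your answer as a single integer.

Answer: 2

Derivation:
Final LEFT:  [delta, delta, echo, foxtrot, alpha, delta, delta]
Final RIGHT: [delta, echo, echo, foxtrot, charlie, delta, charlie]
i=0: L=delta R=delta -> agree -> delta
i=1: BASE=foxtrot L=delta R=echo all differ -> CONFLICT
i=2: L=echo R=echo -> agree -> echo
i=3: L=foxtrot R=foxtrot -> agree -> foxtrot
i=4: BASE=echo L=alpha R=charlie all differ -> CONFLICT
i=5: L=delta R=delta -> agree -> delta
i=6: L=delta, R=charlie=BASE -> take LEFT -> delta
Conflict count: 2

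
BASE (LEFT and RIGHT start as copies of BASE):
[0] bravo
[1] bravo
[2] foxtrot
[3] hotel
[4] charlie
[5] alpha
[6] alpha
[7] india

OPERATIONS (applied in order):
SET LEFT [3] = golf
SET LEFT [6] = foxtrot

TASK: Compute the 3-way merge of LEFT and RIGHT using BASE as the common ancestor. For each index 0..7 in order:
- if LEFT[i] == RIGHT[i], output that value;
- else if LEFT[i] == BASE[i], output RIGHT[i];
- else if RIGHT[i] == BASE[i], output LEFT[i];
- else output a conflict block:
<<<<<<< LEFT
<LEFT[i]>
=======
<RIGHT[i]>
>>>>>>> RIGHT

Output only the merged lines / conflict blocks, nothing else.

Answer: bravo
bravo
foxtrot
golf
charlie
alpha
foxtrot
india

Derivation:
Final LEFT:  [bravo, bravo, foxtrot, golf, charlie, alpha, foxtrot, india]
Final RIGHT: [bravo, bravo, foxtrot, hotel, charlie, alpha, alpha, india]
i=0: L=bravo R=bravo -> agree -> bravo
i=1: L=bravo R=bravo -> agree -> bravo
i=2: L=foxtrot R=foxtrot -> agree -> foxtrot
i=3: L=golf, R=hotel=BASE -> take LEFT -> golf
i=4: L=charlie R=charlie -> agree -> charlie
i=5: L=alpha R=alpha -> agree -> alpha
i=6: L=foxtrot, R=alpha=BASE -> take LEFT -> foxtrot
i=7: L=india R=india -> agree -> india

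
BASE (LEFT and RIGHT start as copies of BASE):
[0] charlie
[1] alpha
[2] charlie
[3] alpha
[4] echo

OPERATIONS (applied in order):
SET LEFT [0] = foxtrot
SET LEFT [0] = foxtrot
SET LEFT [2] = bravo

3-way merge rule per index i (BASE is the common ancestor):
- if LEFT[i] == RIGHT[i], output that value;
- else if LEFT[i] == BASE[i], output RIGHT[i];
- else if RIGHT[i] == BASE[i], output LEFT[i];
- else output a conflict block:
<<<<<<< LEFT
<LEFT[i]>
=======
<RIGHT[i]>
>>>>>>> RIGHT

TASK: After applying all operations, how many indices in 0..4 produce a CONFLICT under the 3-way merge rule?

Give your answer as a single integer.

Answer: 0

Derivation:
Final LEFT:  [foxtrot, alpha, bravo, alpha, echo]
Final RIGHT: [charlie, alpha, charlie, alpha, echo]
i=0: L=foxtrot, R=charlie=BASE -> take LEFT -> foxtrot
i=1: L=alpha R=alpha -> agree -> alpha
i=2: L=bravo, R=charlie=BASE -> take LEFT -> bravo
i=3: L=alpha R=alpha -> agree -> alpha
i=4: L=echo R=echo -> agree -> echo
Conflict count: 0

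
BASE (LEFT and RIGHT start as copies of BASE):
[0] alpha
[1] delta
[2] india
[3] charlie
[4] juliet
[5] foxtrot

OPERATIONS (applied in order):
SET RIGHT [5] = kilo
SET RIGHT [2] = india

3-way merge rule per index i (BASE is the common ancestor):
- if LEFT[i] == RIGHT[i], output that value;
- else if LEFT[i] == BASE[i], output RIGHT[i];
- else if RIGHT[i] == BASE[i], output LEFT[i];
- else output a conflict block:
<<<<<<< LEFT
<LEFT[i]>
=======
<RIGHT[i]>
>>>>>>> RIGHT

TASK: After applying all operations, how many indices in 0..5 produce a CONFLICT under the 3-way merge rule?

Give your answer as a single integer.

Answer: 0

Derivation:
Final LEFT:  [alpha, delta, india, charlie, juliet, foxtrot]
Final RIGHT: [alpha, delta, india, charlie, juliet, kilo]
i=0: L=alpha R=alpha -> agree -> alpha
i=1: L=delta R=delta -> agree -> delta
i=2: L=india R=india -> agree -> india
i=3: L=charlie R=charlie -> agree -> charlie
i=4: L=juliet R=juliet -> agree -> juliet
i=5: L=foxtrot=BASE, R=kilo -> take RIGHT -> kilo
Conflict count: 0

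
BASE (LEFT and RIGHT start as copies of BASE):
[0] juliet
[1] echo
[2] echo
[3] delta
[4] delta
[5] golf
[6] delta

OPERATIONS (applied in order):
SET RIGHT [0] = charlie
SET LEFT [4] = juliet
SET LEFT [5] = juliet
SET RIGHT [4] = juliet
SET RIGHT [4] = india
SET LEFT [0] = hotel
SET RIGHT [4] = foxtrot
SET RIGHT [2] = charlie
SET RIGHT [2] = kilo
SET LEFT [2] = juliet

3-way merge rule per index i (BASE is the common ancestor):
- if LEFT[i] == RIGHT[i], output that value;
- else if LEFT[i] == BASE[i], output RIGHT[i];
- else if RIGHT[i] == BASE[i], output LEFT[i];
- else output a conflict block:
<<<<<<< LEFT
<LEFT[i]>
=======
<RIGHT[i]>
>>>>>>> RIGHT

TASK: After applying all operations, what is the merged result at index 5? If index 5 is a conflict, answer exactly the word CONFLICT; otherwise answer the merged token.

Final LEFT:  [hotel, echo, juliet, delta, juliet, juliet, delta]
Final RIGHT: [charlie, echo, kilo, delta, foxtrot, golf, delta]
i=0: BASE=juliet L=hotel R=charlie all differ -> CONFLICT
i=1: L=echo R=echo -> agree -> echo
i=2: BASE=echo L=juliet R=kilo all differ -> CONFLICT
i=3: L=delta R=delta -> agree -> delta
i=4: BASE=delta L=juliet R=foxtrot all differ -> CONFLICT
i=5: L=juliet, R=golf=BASE -> take LEFT -> juliet
i=6: L=delta R=delta -> agree -> delta
Index 5 -> juliet

Answer: juliet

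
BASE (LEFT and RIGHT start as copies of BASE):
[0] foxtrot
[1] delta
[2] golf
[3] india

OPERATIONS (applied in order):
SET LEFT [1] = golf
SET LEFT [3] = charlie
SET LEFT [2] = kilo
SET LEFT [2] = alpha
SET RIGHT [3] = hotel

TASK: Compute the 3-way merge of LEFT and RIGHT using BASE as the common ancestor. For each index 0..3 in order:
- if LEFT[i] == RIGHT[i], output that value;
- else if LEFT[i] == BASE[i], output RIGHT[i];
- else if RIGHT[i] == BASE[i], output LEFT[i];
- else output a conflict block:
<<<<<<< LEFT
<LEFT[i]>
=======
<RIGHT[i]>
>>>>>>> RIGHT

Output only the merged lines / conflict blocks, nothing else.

Answer: foxtrot
golf
alpha
<<<<<<< LEFT
charlie
=======
hotel
>>>>>>> RIGHT

Derivation:
Final LEFT:  [foxtrot, golf, alpha, charlie]
Final RIGHT: [foxtrot, delta, golf, hotel]
i=0: L=foxtrot R=foxtrot -> agree -> foxtrot
i=1: L=golf, R=delta=BASE -> take LEFT -> golf
i=2: L=alpha, R=golf=BASE -> take LEFT -> alpha
i=3: BASE=india L=charlie R=hotel all differ -> CONFLICT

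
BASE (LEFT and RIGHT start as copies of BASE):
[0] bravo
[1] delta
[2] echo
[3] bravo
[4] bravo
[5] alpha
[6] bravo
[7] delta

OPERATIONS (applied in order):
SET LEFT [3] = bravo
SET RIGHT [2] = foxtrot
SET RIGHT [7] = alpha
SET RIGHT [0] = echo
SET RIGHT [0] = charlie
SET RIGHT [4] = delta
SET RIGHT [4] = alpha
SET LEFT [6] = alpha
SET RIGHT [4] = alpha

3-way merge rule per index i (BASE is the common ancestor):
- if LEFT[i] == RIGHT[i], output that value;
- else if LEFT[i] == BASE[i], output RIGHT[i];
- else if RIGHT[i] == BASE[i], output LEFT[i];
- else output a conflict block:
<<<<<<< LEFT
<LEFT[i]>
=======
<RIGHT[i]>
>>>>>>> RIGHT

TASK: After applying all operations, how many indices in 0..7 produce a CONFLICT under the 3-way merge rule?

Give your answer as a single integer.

Answer: 0

Derivation:
Final LEFT:  [bravo, delta, echo, bravo, bravo, alpha, alpha, delta]
Final RIGHT: [charlie, delta, foxtrot, bravo, alpha, alpha, bravo, alpha]
i=0: L=bravo=BASE, R=charlie -> take RIGHT -> charlie
i=1: L=delta R=delta -> agree -> delta
i=2: L=echo=BASE, R=foxtrot -> take RIGHT -> foxtrot
i=3: L=bravo R=bravo -> agree -> bravo
i=4: L=bravo=BASE, R=alpha -> take RIGHT -> alpha
i=5: L=alpha R=alpha -> agree -> alpha
i=6: L=alpha, R=bravo=BASE -> take LEFT -> alpha
i=7: L=delta=BASE, R=alpha -> take RIGHT -> alpha
Conflict count: 0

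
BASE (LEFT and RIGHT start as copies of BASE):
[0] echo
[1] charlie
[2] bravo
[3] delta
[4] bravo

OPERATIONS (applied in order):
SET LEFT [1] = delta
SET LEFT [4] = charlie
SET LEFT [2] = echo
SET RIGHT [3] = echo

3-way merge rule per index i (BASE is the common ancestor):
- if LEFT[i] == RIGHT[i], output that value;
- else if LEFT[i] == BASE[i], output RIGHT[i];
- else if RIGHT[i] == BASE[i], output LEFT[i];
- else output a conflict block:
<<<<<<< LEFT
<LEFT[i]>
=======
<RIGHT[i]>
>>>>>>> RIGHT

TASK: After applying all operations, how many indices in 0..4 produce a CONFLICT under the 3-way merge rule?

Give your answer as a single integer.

Final LEFT:  [echo, delta, echo, delta, charlie]
Final RIGHT: [echo, charlie, bravo, echo, bravo]
i=0: L=echo R=echo -> agree -> echo
i=1: L=delta, R=charlie=BASE -> take LEFT -> delta
i=2: L=echo, R=bravo=BASE -> take LEFT -> echo
i=3: L=delta=BASE, R=echo -> take RIGHT -> echo
i=4: L=charlie, R=bravo=BASE -> take LEFT -> charlie
Conflict count: 0

Answer: 0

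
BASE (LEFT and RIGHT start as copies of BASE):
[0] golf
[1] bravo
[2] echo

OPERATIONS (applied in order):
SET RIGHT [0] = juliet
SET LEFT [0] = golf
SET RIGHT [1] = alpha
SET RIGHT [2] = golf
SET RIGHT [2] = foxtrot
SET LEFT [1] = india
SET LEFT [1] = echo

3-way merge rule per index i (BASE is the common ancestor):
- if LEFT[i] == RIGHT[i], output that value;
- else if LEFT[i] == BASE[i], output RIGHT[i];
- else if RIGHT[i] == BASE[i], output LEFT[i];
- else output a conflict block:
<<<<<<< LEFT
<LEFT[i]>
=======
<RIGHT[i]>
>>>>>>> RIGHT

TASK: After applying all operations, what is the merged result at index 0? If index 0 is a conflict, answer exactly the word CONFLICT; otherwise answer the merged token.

Answer: juliet

Derivation:
Final LEFT:  [golf, echo, echo]
Final RIGHT: [juliet, alpha, foxtrot]
i=0: L=golf=BASE, R=juliet -> take RIGHT -> juliet
i=1: BASE=bravo L=echo R=alpha all differ -> CONFLICT
i=2: L=echo=BASE, R=foxtrot -> take RIGHT -> foxtrot
Index 0 -> juliet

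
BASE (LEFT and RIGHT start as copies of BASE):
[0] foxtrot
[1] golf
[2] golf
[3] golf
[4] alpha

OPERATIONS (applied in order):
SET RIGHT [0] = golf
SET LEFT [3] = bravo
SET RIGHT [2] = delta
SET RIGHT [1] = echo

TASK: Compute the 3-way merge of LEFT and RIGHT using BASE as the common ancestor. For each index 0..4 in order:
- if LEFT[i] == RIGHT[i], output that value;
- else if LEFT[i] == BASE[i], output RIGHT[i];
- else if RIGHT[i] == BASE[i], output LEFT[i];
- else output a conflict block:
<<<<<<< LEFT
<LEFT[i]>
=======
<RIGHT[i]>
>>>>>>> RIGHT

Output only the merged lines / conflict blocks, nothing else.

Final LEFT:  [foxtrot, golf, golf, bravo, alpha]
Final RIGHT: [golf, echo, delta, golf, alpha]
i=0: L=foxtrot=BASE, R=golf -> take RIGHT -> golf
i=1: L=golf=BASE, R=echo -> take RIGHT -> echo
i=2: L=golf=BASE, R=delta -> take RIGHT -> delta
i=3: L=bravo, R=golf=BASE -> take LEFT -> bravo
i=4: L=alpha R=alpha -> agree -> alpha

Answer: golf
echo
delta
bravo
alpha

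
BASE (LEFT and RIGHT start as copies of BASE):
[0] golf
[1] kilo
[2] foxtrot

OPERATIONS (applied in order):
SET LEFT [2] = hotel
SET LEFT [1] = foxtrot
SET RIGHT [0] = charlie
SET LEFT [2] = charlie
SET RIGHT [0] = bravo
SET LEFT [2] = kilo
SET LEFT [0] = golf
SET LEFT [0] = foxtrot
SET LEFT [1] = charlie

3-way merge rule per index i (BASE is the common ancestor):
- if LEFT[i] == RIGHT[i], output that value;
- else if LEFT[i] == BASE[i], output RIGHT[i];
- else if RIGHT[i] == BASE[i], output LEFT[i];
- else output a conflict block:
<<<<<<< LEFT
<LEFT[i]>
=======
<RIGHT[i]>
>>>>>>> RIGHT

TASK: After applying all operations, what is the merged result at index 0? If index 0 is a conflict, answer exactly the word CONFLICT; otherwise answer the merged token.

Final LEFT:  [foxtrot, charlie, kilo]
Final RIGHT: [bravo, kilo, foxtrot]
i=0: BASE=golf L=foxtrot R=bravo all differ -> CONFLICT
i=1: L=charlie, R=kilo=BASE -> take LEFT -> charlie
i=2: L=kilo, R=foxtrot=BASE -> take LEFT -> kilo
Index 0 -> CONFLICT

Answer: CONFLICT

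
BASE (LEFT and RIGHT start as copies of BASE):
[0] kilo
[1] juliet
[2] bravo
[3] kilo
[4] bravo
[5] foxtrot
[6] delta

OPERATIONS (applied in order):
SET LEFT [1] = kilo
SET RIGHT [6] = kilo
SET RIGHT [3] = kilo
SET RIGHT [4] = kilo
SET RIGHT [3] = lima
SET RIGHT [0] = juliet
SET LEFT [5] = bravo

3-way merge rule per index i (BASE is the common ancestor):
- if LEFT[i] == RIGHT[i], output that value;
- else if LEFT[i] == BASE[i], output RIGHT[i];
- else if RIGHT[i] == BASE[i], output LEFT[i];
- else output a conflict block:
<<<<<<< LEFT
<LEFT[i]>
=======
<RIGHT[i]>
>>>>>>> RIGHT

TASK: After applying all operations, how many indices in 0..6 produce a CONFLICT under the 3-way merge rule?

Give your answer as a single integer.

Final LEFT:  [kilo, kilo, bravo, kilo, bravo, bravo, delta]
Final RIGHT: [juliet, juliet, bravo, lima, kilo, foxtrot, kilo]
i=0: L=kilo=BASE, R=juliet -> take RIGHT -> juliet
i=1: L=kilo, R=juliet=BASE -> take LEFT -> kilo
i=2: L=bravo R=bravo -> agree -> bravo
i=3: L=kilo=BASE, R=lima -> take RIGHT -> lima
i=4: L=bravo=BASE, R=kilo -> take RIGHT -> kilo
i=5: L=bravo, R=foxtrot=BASE -> take LEFT -> bravo
i=6: L=delta=BASE, R=kilo -> take RIGHT -> kilo
Conflict count: 0

Answer: 0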